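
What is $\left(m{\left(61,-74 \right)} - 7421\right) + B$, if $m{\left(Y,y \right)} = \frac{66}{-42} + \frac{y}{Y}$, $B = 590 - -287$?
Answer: $- \frac{2795477}{427} \approx -6546.8$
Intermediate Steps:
$B = 877$ ($B = 590 + 287 = 877$)
$m{\left(Y,y \right)} = - \frac{11}{7} + \frac{y}{Y}$ ($m{\left(Y,y \right)} = 66 \left(- \frac{1}{42}\right) + \frac{y}{Y} = - \frac{11}{7} + \frac{y}{Y}$)
$\left(m{\left(61,-74 \right)} - 7421\right) + B = \left(\left(- \frac{11}{7} - \frac{74}{61}\right) - 7421\right) + 877 = \left(- \frac{1189}{427} - 7421\right) + 877 = - \frac{3169956}{427} + 877 = - \frac{2795477}{427}$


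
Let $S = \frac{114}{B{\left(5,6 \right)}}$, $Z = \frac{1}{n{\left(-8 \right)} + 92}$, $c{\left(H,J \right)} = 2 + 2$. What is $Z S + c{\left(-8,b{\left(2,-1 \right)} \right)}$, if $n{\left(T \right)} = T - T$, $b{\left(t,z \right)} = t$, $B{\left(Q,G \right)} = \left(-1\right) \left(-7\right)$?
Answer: $\frac{1345}{322} \approx 4.177$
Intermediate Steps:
$B{\left(Q,G \right)} = 7$
$n{\left(T \right)} = 0$
$c{\left(H,J \right)} = 4$
$Z = \frac{1}{92}$ ($Z = \frac{1}{0 + 92} = \frac{1}{92} \approx 0.01087$)
$S = \frac{114}{7} \approx 16.286$
$Z S + c{\left(-8,b{\left(2,-1 \right)} \right)} = \frac{1}{92} \cdot \frac{114}{7} + 4 = \frac{57}{322} + 4 = \frac{1345}{322}$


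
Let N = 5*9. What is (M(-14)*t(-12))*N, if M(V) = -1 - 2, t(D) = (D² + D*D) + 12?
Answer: -40500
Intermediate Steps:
t(D) = 12 + 2*D² (t(D) = (D² + D²) + 12 = 2*D² + 12 = 12 + 2*D²)
M(V) = -3
N = 45
(M(-14)*t(-12))*N = -3*(12 + 2*(-12)²)*45 = -3*(12 + 2*144)*45 = -3*(12 + 288)*45 = -3*300*45 = -900*45 = -40500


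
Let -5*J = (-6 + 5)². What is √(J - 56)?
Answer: I*√1405/5 ≈ 7.4967*I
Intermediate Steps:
J = -⅕ (J = -(-6 + 5)²/5 = -⅕*(-1)² = -⅕*1 = -⅕ ≈ -0.20000)
√(J - 56) = √(-⅕ - 56) = √(-281/5) = I*√1405/5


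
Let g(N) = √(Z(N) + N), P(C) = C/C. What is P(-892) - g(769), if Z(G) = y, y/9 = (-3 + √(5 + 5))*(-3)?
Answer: 1 - √(850 - 27*√10) ≈ -26.652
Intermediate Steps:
P(C) = 1
y = 81 - 27*√10 (y = 9*((-3 + √(5 + 5))*(-3)) = 9*((-3 + √10)*(-3)) = 9*(9 - 3*√10) = 81 - 27*√10 ≈ -4.3815)
Z(G) = 81 - 27*√10
g(N) = √(81 + N - 27*√10) (g(N) = √((81 - 27*√10) + N) = √(81 + N - 27*√10))
P(-892) - g(769) = 1 - √(81 + 769 - 27*√10) = 1 - √(850 - 27*√10)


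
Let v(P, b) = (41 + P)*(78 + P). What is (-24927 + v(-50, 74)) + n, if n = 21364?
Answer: -3815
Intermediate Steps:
(-24927 + v(-50, 74)) + n = (-24927 + (3198 + (-50)**2 + 119*(-50))) + 21364 = (-24927 + (3198 + 2500 - 5950)) + 21364 = (-24927 - 252) + 21364 = -25179 + 21364 = -3815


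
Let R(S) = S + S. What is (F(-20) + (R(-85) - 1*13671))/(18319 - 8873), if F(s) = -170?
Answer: -14011/9446 ≈ -1.4833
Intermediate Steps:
R(S) = 2*S
(F(-20) + (R(-85) - 1*13671))/(18319 - 8873) = (-170 + (2*(-85) - 1*13671))/(18319 - 8873) = (-170 + (-170 - 13671))/9446 = (-170 - 13841)*(1/9446) = -14011*1/9446 = -14011/9446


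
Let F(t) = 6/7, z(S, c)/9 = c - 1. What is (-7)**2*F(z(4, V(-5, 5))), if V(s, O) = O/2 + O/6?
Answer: 42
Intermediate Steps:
V(s, O) = 2*O/3 (V(s, O) = O*(1/2) + O*(1/6) = O/2 + O/6 = 2*O/3)
z(S, c) = -9 + 9*c (z(S, c) = 9*(c - 1) = 9*(-1 + c) = -9 + 9*c)
F(t) = 6/7 (F(t) = 6*(1/7) = 6/7)
(-7)**2*F(z(4, V(-5, 5))) = (-7)**2*(6/7) = 49*(6/7) = 42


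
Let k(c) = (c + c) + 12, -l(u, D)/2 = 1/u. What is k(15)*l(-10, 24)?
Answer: 42/5 ≈ 8.4000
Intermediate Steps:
l(u, D) = -2/u
k(c) = 12 + 2*c (k(c) = 2*c + 12 = 12 + 2*c)
k(15)*l(-10, 24) = (12 + 2*15)*(-2/(-10)) = (12 + 30)*(-2*(-1/10)) = 42*(1/5) = 42/5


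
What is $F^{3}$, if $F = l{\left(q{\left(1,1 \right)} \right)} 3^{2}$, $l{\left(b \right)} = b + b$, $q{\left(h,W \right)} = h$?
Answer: $5832$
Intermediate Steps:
$l{\left(b \right)} = 2 b$
$F = 18$ ($F = 2 \cdot 1 \cdot 3^{2} = 2 \cdot 9 = 18$)
$F^{3} = 18^{3} = 5832$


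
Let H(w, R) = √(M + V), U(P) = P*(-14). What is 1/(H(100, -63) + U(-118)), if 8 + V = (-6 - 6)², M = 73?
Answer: 1652/2728895 - √209/2728895 ≈ 0.00060008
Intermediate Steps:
V = 136 (V = -8 + (-6 - 6)² = -8 + (-12)² = -8 + 144 = 136)
U(P) = -14*P
H(w, R) = √209 (H(w, R) = √(73 + 136) = √209)
1/(H(100, -63) + U(-118)) = 1/(√209 - 14*(-118)) = 1/(√209 + 1652) = 1/(1652 + √209)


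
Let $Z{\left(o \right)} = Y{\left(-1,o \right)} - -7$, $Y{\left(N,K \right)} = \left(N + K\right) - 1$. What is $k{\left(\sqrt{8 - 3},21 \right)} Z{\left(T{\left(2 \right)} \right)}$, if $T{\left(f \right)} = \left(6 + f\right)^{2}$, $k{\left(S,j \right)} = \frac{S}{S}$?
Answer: $69$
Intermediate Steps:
$Y{\left(N,K \right)} = -1 + K + N$ ($Y{\left(N,K \right)} = \left(K + N\right) - 1 = -1 + K + N$)
$k{\left(S,j \right)} = 1$
$Z{\left(o \right)} = 5 + o$ ($Z{\left(o \right)} = \left(-1 + o - 1\right) - -7 = \left(-2 + o\right) + 7 = 5 + o$)
$k{\left(\sqrt{8 - 3},21 \right)} Z{\left(T{\left(2 \right)} \right)} = 1 \left(5 + \left(6 + 2\right)^{2}\right) = 1 \left(5 + 8^{2}\right) = 1 \left(5 + 64\right) = 1 \cdot 69 = 69$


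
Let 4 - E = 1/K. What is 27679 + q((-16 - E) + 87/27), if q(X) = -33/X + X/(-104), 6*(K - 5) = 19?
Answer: 717305848549/25913160 ≈ 27681.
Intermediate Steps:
K = 49/6 (K = 5 + (⅙)*19 = 5 + 19/6 = 49/6 ≈ 8.1667)
E = 190/49 (E = 4 - 1/49/6 = 4 - 1*6/49 = 4 - 6/49 = 190/49 ≈ 3.8776)
q(X) = -33/X - X/104 (q(X) = -33/X + X*(-1/104) = -33/X - X/104)
27679 + q((-16 - E) + 87/27) = 27679 + (-33/((-16 - 1*190/49) + 87/27) - ((-16 - 1*190/49) + 87/27)/104) = 27679 + (-33/((-16 - 190/49) + 87*(1/27)) - ((-16 - 190/49) + 87*(1/27))/104) = 27679 + (-33/(-974/49 + 29/9) - (-974/49 + 29/9)/104) = 27679 + (-33/(-7345/441) - 1/104*(-7345/441)) = 27679 + (-33*(-441/7345) + 565/3528) = 27679 + (14553/7345 + 565/3528) = 27679 + 55492909/25913160 = 717305848549/25913160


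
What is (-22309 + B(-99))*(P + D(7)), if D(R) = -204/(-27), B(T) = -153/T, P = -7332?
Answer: 5391860480/33 ≈ 1.6339e+8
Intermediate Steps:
D(R) = 68/9 (D(R) = -204*(-1/27) = 68/9)
(-22309 + B(-99))*(P + D(7)) = (-22309 - 153/(-99))*(-7332 + 68/9) = (-22309 - 153*(-1/99))*(-65920/9) = (-22309 + 17/11)*(-65920/9) = -245382/11*(-65920/9) = 5391860480/33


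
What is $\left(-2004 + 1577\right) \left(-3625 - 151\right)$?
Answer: $1612352$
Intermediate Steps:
$\left(-2004 + 1577\right) \left(-3625 - 151\right) = \left(-427\right) \left(-3776\right) = 1612352$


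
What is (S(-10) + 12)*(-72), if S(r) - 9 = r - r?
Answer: -1512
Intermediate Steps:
S(r) = 9 (S(r) = 9 + (r - r) = 9 + 0 = 9)
(S(-10) + 12)*(-72) = (9 + 12)*(-72) = 21*(-72) = -1512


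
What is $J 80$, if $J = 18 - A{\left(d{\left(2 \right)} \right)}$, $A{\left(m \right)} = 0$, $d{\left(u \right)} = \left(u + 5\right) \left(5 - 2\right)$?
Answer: $1440$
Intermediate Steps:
$d{\left(u \right)} = 15 + 3 u$ ($d{\left(u \right)} = \left(5 + u\right) 3 = 15 + 3 u$)
$J = 18$ ($J = 18 - 0 = 18 + 0 = 18$)
$J 80 = 18 \cdot 80 = 1440$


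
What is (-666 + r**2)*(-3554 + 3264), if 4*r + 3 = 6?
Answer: 1543815/8 ≈ 1.9298e+5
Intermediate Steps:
r = 3/4 (r = -3/4 + (1/4)*6 = -3/4 + 3/2 = 3/4 ≈ 0.75000)
(-666 + r**2)*(-3554 + 3264) = (-666 + (3/4)**2)*(-3554 + 3264) = (-666 + 9/16)*(-290) = -10647/16*(-290) = 1543815/8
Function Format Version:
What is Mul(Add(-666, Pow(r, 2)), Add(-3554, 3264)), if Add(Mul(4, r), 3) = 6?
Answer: Rational(1543815, 8) ≈ 1.9298e+5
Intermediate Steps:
r = Rational(3, 4) (r = Add(Rational(-3, 4), Mul(Rational(1, 4), 6)) = Add(Rational(-3, 4), Rational(3, 2)) = Rational(3, 4) ≈ 0.75000)
Mul(Add(-666, Pow(r, 2)), Add(-3554, 3264)) = Mul(Add(-666, Pow(Rational(3, 4), 2)), Add(-3554, 3264)) = Mul(Add(-666, Rational(9, 16)), -290) = Mul(Rational(-10647, 16), -290) = Rational(1543815, 8)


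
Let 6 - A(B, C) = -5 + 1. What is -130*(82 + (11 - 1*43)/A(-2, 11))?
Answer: -10244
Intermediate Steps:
A(B, C) = 10 (A(B, C) = 6 - (-5 + 1) = 6 - 1*(-4) = 6 + 4 = 10)
-130*(82 + (11 - 1*43)/A(-2, 11)) = -130*(82 + (11 - 1*43)/10) = -130*(82 + (11 - 43)*(⅒)) = -130*(82 - 32*⅒) = -130*(82 - 16/5) = -130*394/5 = -10244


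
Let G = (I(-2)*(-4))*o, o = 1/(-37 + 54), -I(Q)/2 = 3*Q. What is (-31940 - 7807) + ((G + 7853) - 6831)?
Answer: -658373/17 ≈ -38728.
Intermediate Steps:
I(Q) = -6*Q
o = 1/17 ≈ 0.058824
G = -48/17 (G = (-6*(-2)*(-4))*(1/17) = (12*(-4))*(1/17) = -48*1/17 = -48/17 ≈ -2.8235)
(-31940 - 7807) + ((G + 7853) - 6831) = (-31940 - 7807) + ((-48/17 + 7853) - 6831) = -39747 + (133453/17 - 6831) = -39747 + 17326/17 = -658373/17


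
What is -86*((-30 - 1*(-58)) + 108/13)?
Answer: -40592/13 ≈ -3122.5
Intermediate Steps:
-86*((-30 - 1*(-58)) + 108/13) = -86*((-30 + 58) + 108*(1/13)) = -86*(28 + 108/13) = -86*472/13 = -40592/13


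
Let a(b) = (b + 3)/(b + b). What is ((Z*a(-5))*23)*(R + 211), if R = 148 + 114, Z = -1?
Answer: -10879/5 ≈ -2175.8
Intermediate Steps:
R = 262
a(b) = (3 + b)/(2*b) (a(b) = (3 + b)/((2*b)) = (3 + b)*(1/(2*b)) = (3 + b)/(2*b))
((Z*a(-5))*23)*(R + 211) = (-(3 - 5)/(2*(-5))*23)*(262 + 211) = (-(-1)*(-2)/(2*5)*23)*473 = (-1*1/5*23)*473 = -1/5*23*473 = -23/5*473 = -10879/5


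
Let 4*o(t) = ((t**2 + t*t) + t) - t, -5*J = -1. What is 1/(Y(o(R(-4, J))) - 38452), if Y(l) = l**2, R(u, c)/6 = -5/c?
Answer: 1/126524048 ≈ 7.9036e-9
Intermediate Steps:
J = 1/5 (J = -1/5*(-1) = 1/5 ≈ 0.20000)
R(u, c) = -30/c (R(u, c) = 6*(-5/c) = -30/c)
o(t) = t**2/2 (o(t) = (((t**2 + t*t) + t) - t)/4 = (((t**2 + t**2) + t) - t)/4 = ((2*t**2 + t) - t)/4 = ((t + 2*t**2) - t)/4 = (2*t**2)/4 = t**2/2)
1/(Y(o(R(-4, J))) - 38452) = 1/(((-30/1/5)**2/2)**2 - 38452) = 1/(((-30*5)**2/2)**2 - 38452) = 1/(((1/2)*(-150)**2)**2 - 38452) = 1/(((1/2)*22500)**2 - 38452) = 1/(11250**2 - 38452) = 1/(126562500 - 38452) = 1/126524048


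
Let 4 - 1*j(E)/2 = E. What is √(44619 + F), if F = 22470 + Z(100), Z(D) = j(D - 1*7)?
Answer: √66911 ≈ 258.67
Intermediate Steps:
j(E) = 8 - 2*E
Z(D) = 22 - 2*D (Z(D) = 8 - 2*(D - 1*7) = 8 - 2*(D - 7) = 8 - 2*(-7 + D) = 8 + (14 - 2*D) = 22 - 2*D)
F = 22292 (F = 22470 + (22 - 2*100) = 22470 + (22 - 200) = 22470 - 178 = 22292)
√(44619 + F) = √(44619 + 22292) = √66911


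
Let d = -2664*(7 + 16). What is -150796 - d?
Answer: -89524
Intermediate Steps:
d = -61272 (d = -2664*23 = -61272)
-150796 - d = -150796 - 1*(-61272) = -150796 + 61272 = -89524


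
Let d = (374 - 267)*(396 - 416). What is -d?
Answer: 2140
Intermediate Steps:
d = -2140 (d = 107*(-20) = -2140)
-d = -1*(-2140) = 2140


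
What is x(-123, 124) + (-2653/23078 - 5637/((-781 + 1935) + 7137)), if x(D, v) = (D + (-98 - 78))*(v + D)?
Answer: -57362656411/191339698 ≈ -299.79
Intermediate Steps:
x(D, v) = (-176 + D)*(D + v) (x(D, v) = (D - 176)*(D + v) = (-176 + D)*(D + v))
x(-123, 124) + (-2653/23078 - 5637/((-781 + 1935) + 7137)) = ((-123)² - 176*(-123) - 176*124 - 123*124) + (-2653/23078 - 5637/((-781 + 1935) + 7137)) = (15129 + 21648 - 21824 - 15252) + (-2653*1/23078 - 5637/(1154 + 7137)) = -299 + (-2653/23078 - 5637/8291) = -299 - 152086709/191339698 = -57362656411/191339698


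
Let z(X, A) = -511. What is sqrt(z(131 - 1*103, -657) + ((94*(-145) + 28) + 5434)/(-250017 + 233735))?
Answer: I*sqrt(33833727347)/8141 ≈ 22.594*I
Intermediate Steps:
sqrt(z(131 - 1*103, -657) + ((94*(-145) + 28) + 5434)/(-250017 + 233735)) = sqrt(-511 + ((94*(-145) + 28) + 5434)/(-250017 + 233735)) = sqrt(-511 + ((-13630 + 28) + 5434)/(-16282)) = sqrt(-511 + (-13602 + 5434)*(-1/16282)) = sqrt(-511 - 8168*(-1/16282)) = sqrt(-511 + 4084/8141) = sqrt(-4155967/8141) = I*sqrt(33833727347)/8141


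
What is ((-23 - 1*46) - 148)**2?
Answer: 47089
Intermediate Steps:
((-23 - 1*46) - 148)**2 = ((-23 - 46) - 148)**2 = (-69 - 148)**2 = (-217)**2 = 47089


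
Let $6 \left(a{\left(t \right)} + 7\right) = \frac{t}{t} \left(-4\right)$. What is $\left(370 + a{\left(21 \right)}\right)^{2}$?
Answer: $\frac{1181569}{9} \approx 1.3129 \cdot 10^{5}$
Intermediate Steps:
$a{\left(t \right)} = - \frac{23}{3}$ ($a{\left(t \right)} = -7 + \frac{\frac{t}{t} \left(-4\right)}{6} = -7 + \frac{1 \left(-4\right)}{6} = -7 + \frac{1}{6} \left(-4\right) = -7 - \frac{2}{3} = - \frac{23}{3}$)
$\left(370 + a{\left(21 \right)}\right)^{2} = \left(370 - \frac{23}{3}\right)^{2} = \left(\frac{1087}{3}\right)^{2} = \frac{1181569}{9}$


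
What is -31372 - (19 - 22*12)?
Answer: -31127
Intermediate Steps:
-31372 - (19 - 22*12) = -31372 - (19 - 264) = -31372 - 1*(-245) = -31372 + 245 = -31127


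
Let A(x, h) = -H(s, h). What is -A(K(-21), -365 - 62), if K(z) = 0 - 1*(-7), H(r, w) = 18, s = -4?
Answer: 18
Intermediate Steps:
K(z) = 7 (K(z) = 0 + 7 = 7)
A(x, h) = -18 (A(x, h) = -1*18 = -18)
-A(K(-21), -365 - 62) = -1*(-18) = 18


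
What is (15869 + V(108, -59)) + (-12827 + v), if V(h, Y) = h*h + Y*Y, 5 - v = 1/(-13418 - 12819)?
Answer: 477303505/26237 ≈ 18192.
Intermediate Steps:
v = 131186/26237 (v = 5 - 1/(-13418 - 12819) = 5 - 1/(-26237) = 5 - 1*(-1/26237) = 5 + 1/26237 = 131186/26237 ≈ 5.0000)
V(h, Y) = Y² + h² (V(h, Y) = h² + Y² = Y² + h²)
(15869 + V(108, -59)) + (-12827 + v) = (15869 + ((-59)² + 108²)) + (-12827 + 131186/26237) = (15869 + (3481 + 11664)) - 336410813/26237 = (15869 + 15145) - 336410813/26237 = 31014 - 336410813/26237 = 477303505/26237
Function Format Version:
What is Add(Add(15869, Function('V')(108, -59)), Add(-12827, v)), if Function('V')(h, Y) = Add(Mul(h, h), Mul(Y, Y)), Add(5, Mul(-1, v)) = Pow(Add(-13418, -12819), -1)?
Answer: Rational(477303505, 26237) ≈ 18192.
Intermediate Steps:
v = Rational(131186, 26237) (v = Add(5, Mul(-1, Pow(Add(-13418, -12819), -1))) = Add(5, Mul(-1, Pow(-26237, -1))) = Add(5, Mul(-1, Rational(-1, 26237))) = Add(5, Rational(1, 26237)) = Rational(131186, 26237) ≈ 5.0000)
Function('V')(h, Y) = Add(Pow(Y, 2), Pow(h, 2)) (Function('V')(h, Y) = Add(Pow(h, 2), Pow(Y, 2)) = Add(Pow(Y, 2), Pow(h, 2)))
Add(Add(15869, Function('V')(108, -59)), Add(-12827, v)) = Add(Add(15869, Add(Pow(-59, 2), Pow(108, 2))), Add(-12827, Rational(131186, 26237))) = Add(Add(15869, Add(3481, 11664)), Rational(-336410813, 26237)) = Add(Add(15869, 15145), Rational(-336410813, 26237)) = Add(31014, Rational(-336410813, 26237)) = Rational(477303505, 26237)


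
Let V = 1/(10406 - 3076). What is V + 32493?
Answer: 238173691/7330 ≈ 32493.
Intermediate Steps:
V = 1/7330 ≈ 0.00013643
V + 32493 = 1/7330 + 32493 = 238173691/7330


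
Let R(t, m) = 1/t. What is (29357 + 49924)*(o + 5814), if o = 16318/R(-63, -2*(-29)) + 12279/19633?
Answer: -1591108859966661/19633 ≈ -8.1043e+10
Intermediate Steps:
o = -20183379243/19633 (o = 16318/(1/(-63)) + 12279/19633 = 16318/(-1/63) + 12279*(1/19633) = 16318*(-63) + 12279/19633 = -1028034 + 12279/19633 = -20183379243/19633 ≈ -1.0280e+6)
(29357 + 49924)*(o + 5814) = (29357 + 49924)*(-20183379243/19633 + 5814) = 79281*(-20069232981/19633) = -1591108859966661/19633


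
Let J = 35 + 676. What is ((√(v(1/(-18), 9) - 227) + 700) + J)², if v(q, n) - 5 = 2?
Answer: 1990701 + 5644*I*√55 ≈ 1.9907e+6 + 41857.0*I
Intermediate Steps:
v(q, n) = 7 (v(q, n) = 5 + 2 = 7)
J = 711
((√(v(1/(-18), 9) - 227) + 700) + J)² = ((√(7 - 227) + 700) + 711)² = ((√(-220) + 700) + 711)² = ((2*I*√55 + 700) + 711)² = ((700 + 2*I*√55) + 711)² = (1411 + 2*I*√55)²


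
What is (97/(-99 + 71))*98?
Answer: -679/2 ≈ -339.50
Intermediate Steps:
(97/(-99 + 71))*98 = (97/(-28))*98 = (97*(-1/28))*98 = -97/28*98 = -679/2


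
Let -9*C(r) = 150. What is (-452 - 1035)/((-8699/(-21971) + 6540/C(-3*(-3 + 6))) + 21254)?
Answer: -163354385/2291794563 ≈ -0.071278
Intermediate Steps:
C(r) = -50/3 (C(r) = -1/9*150 = -50/3)
(-452 - 1035)/((-8699/(-21971) + 6540/C(-3*(-3 + 6))) + 21254) = (-452 - 1035)/((-8699/(-21971) + 6540/(-50/3)) + 21254) = -1487/((-8699*(-1/21971) + 6540*(-3/50)) + 21254) = -1487/((8699/21971 - 1962/5) + 21254) = -1487/(-43063607/109855 + 21254) = -1487/2291794563/109855 = -1487*109855/2291794563 = -163354385/2291794563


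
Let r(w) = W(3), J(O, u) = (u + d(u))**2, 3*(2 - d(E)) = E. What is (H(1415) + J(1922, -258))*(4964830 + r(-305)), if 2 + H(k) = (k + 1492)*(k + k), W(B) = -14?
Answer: 40988071169728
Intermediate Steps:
d(E) = 2 - E/3
J(O, u) = (2 + 2*u/3)**2 (J(O, u) = (u + (2 - u/3))**2 = (2 + 2*u/3)**2)
r(w) = -14
H(k) = -2 + 2*k*(1492 + k) (H(k) = -2 + (k + 1492)*(k + k) = -2 + (1492 + k)*(2*k) = -2 + 2*k*(1492 + k))
(H(1415) + J(1922, -258))*(4964830 + r(-305)) = ((-2 + 2*1415**2 + 2984*1415) + 4*(3 - 258)**2/9)*(4964830 - 14) = ((-2 + 2*2002225 + 4222360) + (4/9)*(-255)**2)*4964816 = ((-2 + 4004450 + 4222360) + (4/9)*65025)*4964816 = (8226808 + 28900)*4964816 = 8255708*4964816 = 40988071169728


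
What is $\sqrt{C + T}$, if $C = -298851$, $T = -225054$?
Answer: $i \sqrt{523905} \approx 723.81 i$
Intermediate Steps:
$\sqrt{C + T} = \sqrt{-298851 - 225054} = \sqrt{-523905} = i \sqrt{523905}$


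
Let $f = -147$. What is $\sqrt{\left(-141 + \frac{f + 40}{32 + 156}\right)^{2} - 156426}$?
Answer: $\frac{i \sqrt{4820362319}}{188} \approx 369.3 i$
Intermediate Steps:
$\sqrt{\left(-141 + \frac{f + 40}{32 + 156}\right)^{2} - 156426} = \sqrt{\left(-141 + \frac{-147 + 40}{32 + 156}\right)^{2} - 156426} = \sqrt{\left(-141 - \frac{107}{188}\right)^{2} - 156426} = \sqrt{\left(- \frac{26615}{188}\right)^{2} - 156426} = \sqrt{\frac{708358225}{35344} - 156426} = \sqrt{- \frac{4820362319}{35344}} = \frac{i \sqrt{4820362319}}{188}$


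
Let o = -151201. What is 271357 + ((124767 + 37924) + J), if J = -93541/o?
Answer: 65628585189/151201 ≈ 4.3405e+5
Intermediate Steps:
J = 93541/151201 (J = -93541/(-151201) = -93541*(-1/151201) = 93541/151201 ≈ 0.61865)
271357 + ((124767 + 37924) + J) = 271357 + ((124767 + 37924) + 93541/151201) = 271357 + (162691 + 93541/151201) = 271357 + 24599135432/151201 = 65628585189/151201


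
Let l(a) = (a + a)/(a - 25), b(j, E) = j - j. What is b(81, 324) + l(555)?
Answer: 111/53 ≈ 2.0943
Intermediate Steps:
b(j, E) = 0
l(a) = 2*a/(-25 + a) (l(a) = (2*a)/(-25 + a) = 2*a/(-25 + a))
b(81, 324) + l(555) = 0 + 2*555/(-25 + 555) = 0 + 2*555/530 = 0 + 2*555*(1/530) = 0 + 111/53 = 111/53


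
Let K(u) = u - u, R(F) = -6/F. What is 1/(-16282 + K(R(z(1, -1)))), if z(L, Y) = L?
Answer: -1/16282 ≈ -6.1417e-5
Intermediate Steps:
K(u) = 0
1/(-16282 + K(R(z(1, -1)))) = 1/(-16282 + 0) = 1/(-16282) = -1/16282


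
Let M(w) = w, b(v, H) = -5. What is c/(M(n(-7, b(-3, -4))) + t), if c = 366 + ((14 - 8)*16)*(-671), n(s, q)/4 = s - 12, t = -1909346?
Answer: 175/5217 ≈ 0.033544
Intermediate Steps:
n(s, q) = -48 + 4*s (n(s, q) = 4*(s - 12) = 4*(-12 + s) = -48 + 4*s)
c = -64050 (c = 366 + (6*16)*(-671) = 366 + 96*(-671) = 366 - 64416 = -64050)
c/(M(n(-7, b(-3, -4))) + t) = -64050/((-48 + 4*(-7)) - 1909346) = -64050/((-48 - 28) - 1909346) = -64050/(-76 - 1909346) = -64050/(-1909422) = -64050*(-1/1909422) = 175/5217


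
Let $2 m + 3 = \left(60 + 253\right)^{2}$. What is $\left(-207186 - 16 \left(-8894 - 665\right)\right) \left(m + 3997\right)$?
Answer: $-2873741160$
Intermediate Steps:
$m = 48983$ ($m = - \frac{3}{2} + \frac{\left(60 + 253\right)^{2}}{2} = - \frac{3}{2} + \frac{313^{2}}{2} = - \frac{3}{2} + \frac{1}{2} \cdot 97969 = - \frac{3}{2} + \frac{97969}{2} = 48983$)
$\left(-207186 - 16 \left(-8894 - 665\right)\right) \left(m + 3997\right) = \left(-207186 - 16 \left(-8894 - 665\right)\right) \left(48983 + 3997\right) = \left(-207186 - 16 \left(-8894 - 665\right)\right) 52980 = \left(-207186 - -152944\right) 52980 = \left(-207186 + 152944\right) 52980 = \left(-54242\right) 52980 = -2873741160$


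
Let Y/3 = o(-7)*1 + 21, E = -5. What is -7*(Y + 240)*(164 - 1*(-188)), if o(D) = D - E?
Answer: -731808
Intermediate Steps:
o(D) = 5 + D (o(D) = D - 1*(-5) = D + 5 = 5 + D)
Y = 57 (Y = 3*((5 - 7)*1 + 21) = 3*(-2*1 + 21) = 3*(-2 + 21) = 3*19 = 57)
-7*(Y + 240)*(164 - 1*(-188)) = -7*(57 + 240)*(164 - 1*(-188)) = -2079*(164 + 188) = -2079*352 = -7*104544 = -731808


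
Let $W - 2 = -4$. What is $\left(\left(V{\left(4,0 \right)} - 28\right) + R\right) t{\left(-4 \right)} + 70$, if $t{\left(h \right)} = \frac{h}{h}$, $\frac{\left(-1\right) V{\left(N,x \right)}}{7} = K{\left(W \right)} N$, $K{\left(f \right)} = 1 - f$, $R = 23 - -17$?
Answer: $-2$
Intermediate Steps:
$W = -2$ ($W = 2 - 4 = -2$)
$R = 40$ ($R = 23 + 17 = 40$)
$V{\left(N,x \right)} = - 21 N$ ($V{\left(N,x \right)} = - 7 \left(1 - -2\right) N = - 7 \left(1 + 2\right) N = - 7 \cdot 3 N = - 21 N$)
$t{\left(h \right)} = 1$
$\left(\left(V{\left(4,0 \right)} - 28\right) + R\right) t{\left(-4 \right)} + 70 = \left(\left(\left(-21\right) 4 - 28\right) + 40\right) 1 + 70 = \left(\left(-84 - 28\right) + 40\right) 1 + 70 = \left(-112 + 40\right) 1 + 70 = \left(-72\right) 1 + 70 = -72 + 70 = -2$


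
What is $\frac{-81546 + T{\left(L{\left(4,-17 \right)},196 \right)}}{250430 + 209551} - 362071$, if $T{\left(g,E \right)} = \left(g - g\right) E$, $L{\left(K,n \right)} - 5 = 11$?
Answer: $- \frac{55515287399}{153327} \approx -3.6207 \cdot 10^{5}$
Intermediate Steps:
$L{\left(K,n \right)} = 16$ ($L{\left(K,n \right)} = 5 + 11 = 16$)
$T{\left(g,E \right)} = 0$ ($T{\left(g,E \right)} = 0 E = 0$)
$\frac{-81546 + T{\left(L{\left(4,-17 \right)},196 \right)}}{250430 + 209551} - 362071 = \frac{-81546 + 0}{250430 + 209551} - 362071 = - \frac{81546}{459981} - 362071 = \left(-81546\right) \frac{1}{459981} - 362071 = - \frac{27182}{153327} - 362071 = - \frac{55515287399}{153327}$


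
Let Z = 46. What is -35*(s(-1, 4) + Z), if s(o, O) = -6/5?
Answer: -1568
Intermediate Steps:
s(o, O) = -6/5 (s(o, O) = -6*⅕ = -6/5)
-35*(s(-1, 4) + Z) = -35*(-6/5 + 46) = -35*224/5 = -1568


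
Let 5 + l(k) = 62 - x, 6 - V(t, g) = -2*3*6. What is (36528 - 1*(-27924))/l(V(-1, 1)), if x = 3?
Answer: 10742/9 ≈ 1193.6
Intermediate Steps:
V(t, g) = 42 (V(t, g) = 6 - (-2*3)*6 = 6 - (-6)*6 = 6 - 1*(-36) = 6 + 36 = 42)
l(k) = 54 (l(k) = -5 + (62 - 1*3) = -5 + (62 - 3) = -5 + 59 = 54)
(36528 - 1*(-27924))/l(V(-1, 1)) = (36528 - 1*(-27924))/54 = (36528 + 27924)*(1/54) = 64452*(1/54) = 10742/9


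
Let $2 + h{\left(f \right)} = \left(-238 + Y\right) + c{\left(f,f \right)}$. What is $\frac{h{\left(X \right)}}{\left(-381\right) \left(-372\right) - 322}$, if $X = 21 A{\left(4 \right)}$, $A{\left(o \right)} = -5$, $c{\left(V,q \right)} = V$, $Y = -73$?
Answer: $- \frac{209}{70705} \approx -0.0029559$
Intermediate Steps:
$X = -105$ ($X = 21 \left(-5\right) = -105$)
$h{\left(f \right)} = -313 + f$ ($h{\left(f \right)} = -2 + \left(\left(-238 - 73\right) + f\right) = -2 + \left(-311 + f\right) = -313 + f$)
$\frac{h{\left(X \right)}}{\left(-381\right) \left(-372\right) - 322} = \frac{-313 - 105}{\left(-381\right) \left(-372\right) - 322} = - \frac{418}{141732 - 322} = - \frac{418}{141410} = \left(-418\right) \frac{1}{141410} = - \frac{209}{70705}$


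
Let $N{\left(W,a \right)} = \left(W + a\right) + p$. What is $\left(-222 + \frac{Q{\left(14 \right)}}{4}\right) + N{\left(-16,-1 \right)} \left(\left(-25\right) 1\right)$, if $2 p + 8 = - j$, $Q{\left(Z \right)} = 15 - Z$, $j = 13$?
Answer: $\frac{1863}{4} \approx 465.75$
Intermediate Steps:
$p = - \frac{21}{2}$ ($p = -4 + \frac{\left(-1\right) 13}{2} = -4 + \frac{1}{2} \left(-13\right) = -4 - \frac{13}{2} = - \frac{21}{2} \approx -10.5$)
$N{\left(W,a \right)} = - \frac{21}{2} + W + a$ ($N{\left(W,a \right)} = \left(W + a\right) - \frac{21}{2} = - \frac{21}{2} + W + a$)
$\left(-222 + \frac{Q{\left(14 \right)}}{4}\right) + N{\left(-16,-1 \right)} \left(\left(-25\right) 1\right) = \left(-222 + \frac{15 - 14}{4}\right) + \left(- \frac{21}{2} - 16 - 1\right) \left(\left(-25\right) 1\right) = \left(-222 + \left(15 - 14\right) \frac{1}{4}\right) - - \frac{1375}{2} = \left(-222 + 1 \cdot \frac{1}{4}\right) + \frac{1375}{2} = \left(-222 + \frac{1}{4}\right) + \frac{1375}{2} = - \frac{887}{4} + \frac{1375}{2} = \frac{1863}{4}$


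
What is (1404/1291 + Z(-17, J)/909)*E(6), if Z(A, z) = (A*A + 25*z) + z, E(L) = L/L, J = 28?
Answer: 287687/130391 ≈ 2.2063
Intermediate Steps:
E(L) = 1
Z(A, z) = A**2 + 26*z (Z(A, z) = (A**2 + 25*z) + z = A**2 + 26*z)
(1404/1291 + Z(-17, J)/909)*E(6) = (1404/1291 + ((-17)**2 + 26*28)/909)*1 = (1404*(1/1291) + (289 + 728)*(1/909))*1 = (1404/1291 + 1017*(1/909))*1 = (1404/1291 + 113/101)*1 = (287687/130391)*1 = 287687/130391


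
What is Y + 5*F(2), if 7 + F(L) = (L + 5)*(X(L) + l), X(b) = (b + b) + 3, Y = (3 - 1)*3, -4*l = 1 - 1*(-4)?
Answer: 689/4 ≈ 172.25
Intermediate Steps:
l = -5/4 (l = -(1 - 1*(-4))/4 = -(1 + 4)/4 = -1/4*5 = -5/4 ≈ -1.2500)
Y = 6 (Y = 2*3 = 6)
X(b) = 3 + 2*b (X(b) = 2*b + 3 = 3 + 2*b)
F(L) = -7 + (5 + L)*(7/4 + 2*L) (F(L) = -7 + (L + 5)*((3 + 2*L) - 5/4) = -7 + (5 + L)*(7/4 + 2*L))
Y + 5*F(2) = 6 + 5*(7/4 + 2*2**2 + (47/4)*2) = 6 + 5*(7/4 + 2*4 + 47/2) = 6 + 5*(7/4 + 8 + 47/2) = 6 + 5*(133/4) = 6 + 665/4 = 689/4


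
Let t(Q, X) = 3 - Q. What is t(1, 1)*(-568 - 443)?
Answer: -2022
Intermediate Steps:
t(1, 1)*(-568 - 443) = (3 - 1*1)*(-568 - 443) = (3 - 1)*(-1011) = 2*(-1011) = -2022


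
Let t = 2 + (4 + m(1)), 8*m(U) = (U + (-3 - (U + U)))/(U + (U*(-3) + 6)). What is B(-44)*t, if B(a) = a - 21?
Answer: -3055/8 ≈ -381.88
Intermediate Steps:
m(U) = (-3 - U)/(8*(6 - 2*U)) (m(U) = ((U + (-3 - (U + U)))/(U + (U*(-3) + 6)))/8 = ((U + (-3 - 2*U))/(U + (-3*U + 6)))/8 = ((U + (-3 - 2*U))/(U + (6 - 3*U)))/8 = ((-3 - U)/(6 - 2*U))/8 = (-3 - U)/(8*(6 - 2*U)))
B(a) = -21 + a
t = 47/8 (t = 2 + (4 + (3 + 1)/(16*(-3 + 1))) = 2 + (4 + (1/16)*4/(-2)) = 2 + (4 + (1/16)*(-½)*4) = 2 + (4 - ⅛) = 2 + 31/8 = 47/8 ≈ 5.8750)
B(-44)*t = (-21 - 44)*(47/8) = -65*47/8 = -3055/8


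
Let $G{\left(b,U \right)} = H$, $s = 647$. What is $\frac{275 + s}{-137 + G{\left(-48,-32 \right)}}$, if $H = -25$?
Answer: $- \frac{461}{81} \approx -5.6914$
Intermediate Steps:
$G{\left(b,U \right)} = -25$
$\frac{275 + s}{-137 + G{\left(-48,-32 \right)}} = \frac{275 + 647}{-137 - 25} = \frac{922}{-162} = 922 \left(- \frac{1}{162}\right) = - \frac{461}{81}$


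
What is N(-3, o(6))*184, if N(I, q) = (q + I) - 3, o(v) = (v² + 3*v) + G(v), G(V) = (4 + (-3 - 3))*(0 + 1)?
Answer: 8464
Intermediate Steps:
G(V) = -2 (G(V) = (4 - 6)*1 = -2*1 = -2)
o(v) = -2 + v² + 3*v (o(v) = (v² + 3*v) - 2 = -2 + v² + 3*v)
N(I, q) = -3 + I + q (N(I, q) = (I + q) - 3 = -3 + I + q)
N(-3, o(6))*184 = (-3 - 3 + (-2 + 6² + 3*6))*184 = (-3 - 3 + (-2 + 36 + 18))*184 = (-3 - 3 + 52)*184 = 46*184 = 8464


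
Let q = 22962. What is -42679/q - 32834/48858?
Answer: -473190815/186979566 ≈ -2.5307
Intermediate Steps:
-42679/q - 32834/48858 = -42679/22962 - 32834/48858 = -42679*1/22962 - 32834*1/48858 = -42679/22962 - 16417/24429 = -473190815/186979566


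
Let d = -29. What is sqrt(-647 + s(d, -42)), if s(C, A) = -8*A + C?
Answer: 2*I*sqrt(85) ≈ 18.439*I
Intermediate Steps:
s(C, A) = C - 8*A
sqrt(-647 + s(d, -42)) = sqrt(-647 + (-29 - 8*(-42))) = sqrt(-647 + (-29 + 336)) = sqrt(-647 + 307) = sqrt(-340) = 2*I*sqrt(85)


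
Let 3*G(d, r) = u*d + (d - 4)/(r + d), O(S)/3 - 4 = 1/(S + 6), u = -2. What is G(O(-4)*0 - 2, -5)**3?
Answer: 39304/9261 ≈ 4.2440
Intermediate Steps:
O(S) = 12 + 3/(6 + S) (O(S) = 12 + 3/(S + 6) = 12 + 3/(6 + S))
G(d, r) = -2*d/3 + (-4 + d)/(3*(d + r)) (G(d, r) = (-2*d + (d - 4)/(r + d))/3 = (-2*d + (-4 + d)/(d + r))/3 = -2*d/3 + (-4 + d)/(3*(d + r)))
G(O(-4)*0 - 2, -5)**3 = ((-4 + ((3*(25 + 4*(-4))/(6 - 4))*0 - 2) - 2*((3*(25 + 4*(-4))/(6 - 4))*0 - 2)**2 - 2*((3*(25 + 4*(-4))/(6 - 4))*0 - 2)*(-5))/(3*(((3*(25 + 4*(-4))/(6 - 4))*0 - 2) - 5)))**3 = ((-4 + ((3*(25 - 16)/2)*0 - 2) - 2*((3*(25 - 16)/2)*0 - 2)**2 - 2*((3*(25 - 16)/2)*0 - 2)*(-5))/(3*(((3*(25 - 16)/2)*0 - 2) - 5)))**3 = ((-4 + ((3*(1/2)*9)*0 - 2) - 2*((3*(1/2)*9)*0 - 2)**2 - 2*((3*(1/2)*9)*0 - 2)*(-5))/(3*(((3*(1/2)*9)*0 - 2) - 5)))**3 = ((-4 + ((27/2)*0 - 2) - 2*((27/2)*0 - 2)**2 - 2*((27/2)*0 - 2)*(-5))/(3*(((27/2)*0 - 2) - 5)))**3 = ((-4 + (0 - 2) - 2*(0 - 2)**2 - 2*(0 - 2)*(-5))/(3*((0 - 2) - 5)))**3 = ((-4 - 2 - 2*(-2)**2 - 2*(-2)*(-5))/(3*(-2 - 5)))**3 = ((1/3)*(-4 - 2 - 2*4 - 20)/(-7))**3 = ((1/3)*(-1/7)*(-4 - 2 - 8 - 20))**3 = ((1/3)*(-1/7)*(-34))**3 = (34/21)**3 = 39304/9261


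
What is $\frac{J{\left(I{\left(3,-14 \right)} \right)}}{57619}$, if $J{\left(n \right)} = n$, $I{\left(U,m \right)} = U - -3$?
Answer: $\frac{6}{57619} \approx 0.00010413$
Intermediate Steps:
$I{\left(U,m \right)} = 3 + U$ ($I{\left(U,m \right)} = U + 3 = 3 + U$)
$\frac{J{\left(I{\left(3,-14 \right)} \right)}}{57619} = \frac{3 + 3}{57619} = 6 \cdot \frac{1}{57619} = \frac{6}{57619}$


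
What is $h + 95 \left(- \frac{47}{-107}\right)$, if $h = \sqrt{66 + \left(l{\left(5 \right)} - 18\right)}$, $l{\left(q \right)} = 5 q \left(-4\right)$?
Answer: $\frac{4465}{107} + 2 i \sqrt{13} \approx 41.729 + 7.2111 i$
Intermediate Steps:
$l{\left(q \right)} = - 20 q$
$h = 2 i \sqrt{13}$ ($h = \sqrt{66 - 118} = \sqrt{-52} = 2 i \sqrt{13} \approx 7.2111 i$)
$h + 95 \left(- \frac{47}{-107}\right) = 2 i \sqrt{13} + 95 \left(- \frac{47}{-107}\right) = 2 i \sqrt{13} + 95 \left(\left(-47\right) \left(- \frac{1}{107}\right)\right) = 2 i \sqrt{13} + 95 \cdot \frac{47}{107} = 2 i \sqrt{13} + \frac{4465}{107} = \frac{4465}{107} + 2 i \sqrt{13}$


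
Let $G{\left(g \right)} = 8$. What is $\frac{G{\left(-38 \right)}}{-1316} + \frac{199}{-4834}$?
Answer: $- \frac{75139}{1590386} \approx -0.047246$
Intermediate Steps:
$\frac{G{\left(-38 \right)}}{-1316} + \frac{199}{-4834} = \frac{8}{-1316} + \frac{199}{-4834} = 8 \left(- \frac{1}{1316}\right) + 199 \left(- \frac{1}{4834}\right) = - \frac{2}{329} - \frac{199}{4834} = - \frac{75139}{1590386}$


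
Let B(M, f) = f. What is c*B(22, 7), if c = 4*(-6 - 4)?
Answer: -280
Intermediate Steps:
c = -40 (c = 4*(-10) = -40)
c*B(22, 7) = -40*7 = -280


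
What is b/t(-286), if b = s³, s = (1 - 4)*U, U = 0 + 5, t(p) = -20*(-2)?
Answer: -675/8 ≈ -84.375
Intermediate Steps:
t(p) = 40
U = 5
s = -15 (s = (1 - 4)*5 = -3*5 = -15)
b = -3375 (b = (-15)³ = -3375)
b/t(-286) = -3375/40 = -3375*1/40 = -675/8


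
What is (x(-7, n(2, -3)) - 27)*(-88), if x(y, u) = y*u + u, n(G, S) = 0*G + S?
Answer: 792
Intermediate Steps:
n(G, S) = S (n(G, S) = 0 + S = S)
x(y, u) = u + u*y (x(y, u) = u*y + u = u + u*y)
(x(-7, n(2, -3)) - 27)*(-88) = (-3*(1 - 7) - 27)*(-88) = (-3*(-6) - 27)*(-88) = (18 - 27)*(-88) = -9*(-88) = 792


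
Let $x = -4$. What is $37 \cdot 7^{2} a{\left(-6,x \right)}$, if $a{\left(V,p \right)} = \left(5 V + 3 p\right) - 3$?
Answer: $-81585$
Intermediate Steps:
$a{\left(V,p \right)} = -3 + 3 p + 5 V$ ($a{\left(V,p \right)} = \left(3 p + 5 V\right) - 3 = -3 + 3 p + 5 V$)
$37 \cdot 7^{2} a{\left(-6,x \right)} = 37 \cdot 7^{2} \left(-3 + 3 \left(-4\right) + 5 \left(-6\right)\right) = 37 \cdot 49 \left(-3 - 12 - 30\right) = 1813 \left(-45\right) = -81585$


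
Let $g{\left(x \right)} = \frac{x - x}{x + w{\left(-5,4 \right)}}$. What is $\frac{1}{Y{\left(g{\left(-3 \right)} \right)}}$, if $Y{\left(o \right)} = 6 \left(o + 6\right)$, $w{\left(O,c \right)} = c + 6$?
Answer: $\frac{1}{36} \approx 0.027778$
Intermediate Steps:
$w{\left(O,c \right)} = 6 + c$
$g{\left(x \right)} = 0$ ($g{\left(x \right)} = \frac{x - x}{x + \left(6 + 4\right)} = \frac{0}{x + 10} = \frac{0}{10 + x} = 0$)
$Y{\left(o \right)} = 36 + 6 o$ ($Y{\left(o \right)} = 6 \left(6 + o\right) = 36 + 6 o$)
$\frac{1}{Y{\left(g{\left(-3 \right)} \right)}} = \frac{1}{36 + 6 \cdot 0} = \frac{1}{36 + 0} = \frac{1}{36}$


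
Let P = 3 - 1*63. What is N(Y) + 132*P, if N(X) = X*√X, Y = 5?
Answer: -7920 + 5*√5 ≈ -7908.8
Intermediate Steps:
N(X) = X^(3/2)
P = -60 (P = 3 - 63 = -60)
N(Y) + 132*P = 5^(3/2) + 132*(-60) = 5*√5 - 7920 = -7920 + 5*√5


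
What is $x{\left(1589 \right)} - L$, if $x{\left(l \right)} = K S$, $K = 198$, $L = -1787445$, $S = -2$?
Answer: $1787049$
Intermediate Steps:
$x{\left(l \right)} = -396$ ($x{\left(l \right)} = 198 \left(-2\right) = -396$)
$x{\left(1589 \right)} - L = -396 - -1787445 = -396 + 1787445 = 1787049$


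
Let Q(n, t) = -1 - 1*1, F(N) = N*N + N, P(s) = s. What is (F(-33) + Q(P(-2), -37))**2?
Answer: 1110916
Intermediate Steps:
F(N) = N + N**2 (F(N) = N**2 + N = N + N**2)
Q(n, t) = -2 (Q(n, t) = -1 - 1 = -2)
(F(-33) + Q(P(-2), -37))**2 = (-33*(1 - 33) - 2)**2 = (-33*(-32) - 2)**2 = (1056 - 2)**2 = 1054**2 = 1110916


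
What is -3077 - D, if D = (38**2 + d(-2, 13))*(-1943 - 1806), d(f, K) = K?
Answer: 5459216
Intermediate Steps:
D = -5462293 (D = (38**2 + 13)*(-1943 - 1806) = (1444 + 13)*(-3749) = 1457*(-3749) = -5462293)
-3077 - D = -3077 - 1*(-5462293) = -3077 + 5462293 = 5459216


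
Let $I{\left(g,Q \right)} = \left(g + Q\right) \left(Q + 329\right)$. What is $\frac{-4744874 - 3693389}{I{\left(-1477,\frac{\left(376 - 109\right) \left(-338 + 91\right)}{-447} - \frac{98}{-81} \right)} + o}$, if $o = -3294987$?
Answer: $\frac{1229123810098143}{572382074642195} \approx 2.1474$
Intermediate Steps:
$I{\left(g,Q \right)} = \left(329 + Q\right) \left(Q + g\right)$ ($I{\left(g,Q \right)} = \left(Q + g\right) \left(329 + Q\right) = \left(329 + Q\right) \left(Q + g\right)$)
$\frac{-4744874 - 3693389}{I{\left(-1477,\frac{\left(376 - 109\right) \left(-338 + 91\right)}{-447} - \frac{98}{-81} \right)} + o} = \frac{-4744874 - 3693389}{\left(\left(\frac{\left(376 - 109\right) \left(-338 + 91\right)}{-447} - \frac{98}{-81}\right)^{2} + 329 \left(\frac{\left(376 - 109\right) \left(-338 + 91\right)}{-447} - \frac{98}{-81}\right) + 329 \left(-1477\right) + \left(\frac{\left(376 - 109\right) \left(-338 + 91\right)}{-447} - \frac{98}{-81}\right) \left(-1477\right)\right) - 3294987} = - \frac{8438263}{\left(\left(267 \left(-247\right) \left(- \frac{1}{447}\right) - - \frac{98}{81}\right)^{2} + 329 \left(267 \left(-247\right) \left(- \frac{1}{447}\right) - - \frac{98}{81}\right) - 485933 + \left(267 \left(-247\right) \left(- \frac{1}{447}\right) - - \frac{98}{81}\right) \left(-1477\right)\right) - 3294987} = - \frac{8438263}{\left(\left(\left(-65949\right) \left(- \frac{1}{447}\right) + \frac{98}{81}\right)^{2} + 329 \left(\left(-65949\right) \left(- \frac{1}{447}\right) + \frac{98}{81}\right) - 485933 + \left(\left(-65949\right) \left(- \frac{1}{447}\right) + \frac{98}{81}\right) \left(-1477\right)\right) - 3294987} = - \frac{8438263}{\left(\left(\frac{21983}{149} + \frac{98}{81}\right)^{2} + 329 \left(\frac{21983}{149} + \frac{98}{81}\right) - 485933 + \left(\frac{21983}{149} + \frac{98}{81}\right) \left(-1477\right)\right) - 3294987} = - \frac{8438263}{\left(\left(\frac{1795225}{12069}\right)^{2} + 329 \cdot \frac{1795225}{12069} - 485933 + \frac{1795225}{12069} \left(-1477\right)\right) - 3294987} = - \frac{8438263}{\left(\frac{3222832800625}{145660761} + \frac{590629025}{12069} - 485933 - \frac{2651547325}{12069}\right) - 3294987} = - \frac{8438263}{- \frac{92431760737088}{145660761} - 3294987} = - \frac{8438263}{- \frac{572382074642195}{145660761}} = \left(-8438263\right) \left(- \frac{145660761}{572382074642195}\right) = \frac{1229123810098143}{572382074642195}$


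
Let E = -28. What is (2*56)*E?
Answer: -3136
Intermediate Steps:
(2*56)*E = (2*56)*(-28) = 112*(-28) = -3136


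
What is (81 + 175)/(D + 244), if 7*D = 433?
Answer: 1792/2141 ≈ 0.83699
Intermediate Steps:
D = 433/7 (D = (⅐)*433 = 433/7 ≈ 61.857)
(81 + 175)/(D + 244) = (81 + 175)/(433/7 + 244) = 256/(2141/7) = 256*(7/2141) = 1792/2141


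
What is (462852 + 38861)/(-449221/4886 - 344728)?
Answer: -2451369718/1684790229 ≈ -1.4550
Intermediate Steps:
(462852 + 38861)/(-449221/4886 - 344728) = 501713/(-449221*1/4886 - 344728) = 501713/(-449221/4886 - 344728) = 501713/(-1684790229/4886) = 501713*(-4886/1684790229) = -2451369718/1684790229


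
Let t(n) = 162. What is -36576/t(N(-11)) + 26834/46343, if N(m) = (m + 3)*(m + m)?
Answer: -93927470/417087 ≈ -225.20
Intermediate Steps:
N(m) = 2*m*(3 + m) (N(m) = (3 + m)*(2*m) = 2*m*(3 + m))
-36576/t(N(-11)) + 26834/46343 = -36576/162 + 26834/46343 = -36576*1/162 + 26834*(1/46343) = -2032/9 + 26834/46343 = -93927470/417087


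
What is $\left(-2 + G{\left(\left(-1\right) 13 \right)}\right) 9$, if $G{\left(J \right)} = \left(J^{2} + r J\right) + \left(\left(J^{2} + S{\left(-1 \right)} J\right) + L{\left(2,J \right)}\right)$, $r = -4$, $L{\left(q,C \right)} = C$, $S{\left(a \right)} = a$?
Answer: $3492$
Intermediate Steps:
$G{\left(J \right)} = - 4 J + 2 J^{2}$ ($G{\left(J \right)} = \left(J^{2} - 4 J\right) + \left(\left(J^{2} - J\right) + J\right) = \left(J^{2} - 4 J\right) + J^{2} = - 4 J + 2 J^{2}$)
$\left(-2 + G{\left(\left(-1\right) 13 \right)}\right) 9 = \left(-2 + 2 \left(\left(-1\right) 13\right) \left(-2 - 13\right)\right) 9 = \left(-2 + 2 \left(-13\right) \left(-2 - 13\right)\right) 9 = \left(-2 + 2 \left(-13\right) \left(-15\right)\right) 9 = \left(-2 + 390\right) 9 = 388 \cdot 9 = 3492$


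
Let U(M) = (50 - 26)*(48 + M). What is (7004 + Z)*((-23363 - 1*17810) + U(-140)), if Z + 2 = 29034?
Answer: -1563277716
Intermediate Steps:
Z = 29032 (Z = -2 + 29034 = 29032)
U(M) = 1152 + 24*M (U(M) = 24*(48 + M) = 1152 + 24*M)
(7004 + Z)*((-23363 - 1*17810) + U(-140)) = (7004 + 29032)*((-23363 - 1*17810) + (1152 + 24*(-140))) = 36036*((-23363 - 17810) + (1152 - 3360)) = 36036*(-41173 - 2208) = 36036*(-43381) = -1563277716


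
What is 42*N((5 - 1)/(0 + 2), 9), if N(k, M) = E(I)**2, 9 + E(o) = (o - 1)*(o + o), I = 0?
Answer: 3402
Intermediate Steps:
E(o) = -9 + 2*o*(-1 + o) (E(o) = -9 + (o - 1)*(o + o) = -9 + (-1 + o)*(2*o) = -9 + 2*o*(-1 + o))
N(k, M) = 81 (N(k, M) = (-9 - 2*0 + 2*0**2)**2 = (-9 + 0 + 2*0)**2 = (-9 + 0 + 0)**2 = (-9)**2 = 81)
42*N((5 - 1)/(0 + 2), 9) = 42*81 = 3402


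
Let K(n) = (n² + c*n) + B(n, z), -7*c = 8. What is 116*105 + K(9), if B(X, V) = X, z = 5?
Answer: 85818/7 ≈ 12260.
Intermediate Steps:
c = -8/7 (c = -⅐*8 = -8/7 ≈ -1.1429)
K(n) = n² - n/7 (K(n) = (n² - 8*n/7) + n = n² - n/7)
116*105 + K(9) = 116*105 + 9*(-⅐ + 9) = 12180 + 9*(62/7) = 12180 + 558/7 = 85818/7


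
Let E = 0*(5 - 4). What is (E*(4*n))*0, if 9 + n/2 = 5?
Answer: 0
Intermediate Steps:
n = -8 (n = -18 + 2*5 = -18 + 10 = -8)
E = 0 (E = 0*1 = 0)
(E*(4*n))*0 = (0*(4*(-8)))*0 = (0*(-32))*0 = 0*0 = 0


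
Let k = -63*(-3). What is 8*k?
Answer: 1512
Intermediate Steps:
k = 189
8*k = 8*189 = 1512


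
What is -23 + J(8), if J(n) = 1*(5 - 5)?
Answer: -23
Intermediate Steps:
J(n) = 0 (J(n) = 1*0 = 0)
-23 + J(8) = -23 + 0 = -23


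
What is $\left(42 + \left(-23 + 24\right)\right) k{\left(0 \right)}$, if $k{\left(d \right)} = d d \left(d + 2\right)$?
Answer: $0$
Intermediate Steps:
$k{\left(d \right)} = d^{2} \left(2 + d\right)$
$\left(42 + \left(-23 + 24\right)\right) k{\left(0 \right)} = \left(42 + \left(-23 + 24\right)\right) 0^{2} \left(2 + 0\right) = \left(42 + 1\right) 0 \cdot 2 = 43 \cdot 0 = 0$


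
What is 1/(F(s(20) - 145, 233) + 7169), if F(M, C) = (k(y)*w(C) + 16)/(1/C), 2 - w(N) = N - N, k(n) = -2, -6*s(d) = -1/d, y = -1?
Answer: 1/9965 ≈ 0.00010035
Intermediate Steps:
s(d) = 1/(6*d) (s(d) = -(-1)/(6*d) = 1/(6*d))
w(N) = 2 (w(N) = 2 - (N - N) = 2 - 1*0 = 2 + 0 = 2)
F(M, C) = 12*C (F(M, C) = (-2*2 + 16)/(1/C) = (-4 + 16)*C = 12*C)
1/(F(s(20) - 145, 233) + 7169) = 1/(12*233 + 7169) = 1/(2796 + 7169) = 1/9965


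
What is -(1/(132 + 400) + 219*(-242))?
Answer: 28194935/532 ≈ 52998.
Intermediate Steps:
-(1/(132 + 400) + 219*(-242)) = -(1/532 - 52998) = -1*(-28194935/532) = 28194935/532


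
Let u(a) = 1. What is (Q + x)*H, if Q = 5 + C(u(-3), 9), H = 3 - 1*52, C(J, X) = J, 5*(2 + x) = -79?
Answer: 2891/5 ≈ 578.20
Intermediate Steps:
x = -89/5 (x = -2 + (⅕)*(-79) = -2 - 79/5 = -89/5 ≈ -17.800)
H = -49 (H = 3 - 52 = -49)
Q = 6 (Q = 5 + 1 = 6)
(Q + x)*H = (6 - 89/5)*(-49) = -59/5*(-49) = 2891/5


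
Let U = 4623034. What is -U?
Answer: -4623034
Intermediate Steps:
-U = -1*4623034 = -4623034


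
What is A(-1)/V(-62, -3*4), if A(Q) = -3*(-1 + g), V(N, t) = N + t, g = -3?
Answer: -6/37 ≈ -0.16216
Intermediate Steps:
A(Q) = 12 (A(Q) = -3*(-1 - 3) = -3*(-4) = 12)
A(-1)/V(-62, -3*4) = 12/(-62 - 3*4) = 12/(-62 - 12) = 12/(-74) = 12*(-1/74) = -6/37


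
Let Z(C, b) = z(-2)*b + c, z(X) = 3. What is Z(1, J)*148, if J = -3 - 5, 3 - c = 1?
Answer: -3256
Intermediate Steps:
c = 2 (c = 3 - 1*1 = 3 - 1 = 2)
J = -8
Z(C, b) = 2 + 3*b (Z(C, b) = 3*b + 2 = 2 + 3*b)
Z(1, J)*148 = (2 + 3*(-8))*148 = (2 - 24)*148 = -22*148 = -3256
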